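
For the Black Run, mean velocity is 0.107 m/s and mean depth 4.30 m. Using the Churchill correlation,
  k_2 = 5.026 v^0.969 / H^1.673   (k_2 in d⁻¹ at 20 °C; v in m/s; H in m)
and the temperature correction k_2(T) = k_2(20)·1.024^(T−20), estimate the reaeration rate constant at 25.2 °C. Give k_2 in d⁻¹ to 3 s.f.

k_2 ≈ 0.0568 d⁻¹

k_2(20) = 5.026 × 0.107^0.969 / 4.30^1.673 = 5.026 × 0.1147 / 11.48 = 0.05022 d⁻¹.
k_2(25.2) = 0.05022 × 1.024^(25.2−20) = 0.05022 × 1.131 = 0.05681 d⁻¹.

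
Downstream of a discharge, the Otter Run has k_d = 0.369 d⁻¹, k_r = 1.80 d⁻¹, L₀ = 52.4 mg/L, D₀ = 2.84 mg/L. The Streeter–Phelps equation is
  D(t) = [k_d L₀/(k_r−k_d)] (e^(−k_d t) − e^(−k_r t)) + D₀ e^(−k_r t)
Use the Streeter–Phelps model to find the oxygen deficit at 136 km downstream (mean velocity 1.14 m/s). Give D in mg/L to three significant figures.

Travel time t = x/v = 136 km / (1.14 m/s) = 136000 m / 1.14 m/s = 119300 s = 1.381 d.
k_d L₀/(k_r−k_d) = 0.369×52.4/(1.80−0.369) = 19.34/1.431 = 13.51 mg/L.
e^(−k_d t) = e^(−0.369×1.381) = 0.6008; e^(−k_r t) = e^(−1.80×1.381) = 0.08329.
D = 13.51 × (0.6008 − 0.08329) + 2.84 × 0.08329 = 6.992 + 0.2366 = 7.229 mg/L.

D ≈ 7.23 mg/L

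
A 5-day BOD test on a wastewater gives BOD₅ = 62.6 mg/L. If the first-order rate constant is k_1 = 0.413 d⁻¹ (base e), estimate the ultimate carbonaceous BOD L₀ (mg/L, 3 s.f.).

L₀ ≈ 71.7 mg/L

BOD₅ = L₀(1 − e^(−5k_1)) ⇒ L₀ = BOD₅ / (1 − e^(−5×0.413))
= 62.6 / (1 − 0.1268) = 62.6 / 0.8732 = 71.69 mg/L.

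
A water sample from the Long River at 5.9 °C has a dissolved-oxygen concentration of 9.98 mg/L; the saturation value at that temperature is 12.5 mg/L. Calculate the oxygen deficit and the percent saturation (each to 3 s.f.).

D ≈ 2.52 mg/L; 79.8 % saturation

D = C_s − C = 12.5 − 9.98 = 2.52 mg/L.
% saturation = 9.98/12.5 × 100 = 79.8 %.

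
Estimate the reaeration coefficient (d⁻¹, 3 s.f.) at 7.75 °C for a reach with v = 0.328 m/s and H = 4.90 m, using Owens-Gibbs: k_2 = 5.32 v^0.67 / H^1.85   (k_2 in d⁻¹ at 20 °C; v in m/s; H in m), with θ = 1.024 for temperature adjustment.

k_2 ≈ 0.0997 d⁻¹

k_2(20) = 5.32 × 0.328^0.67 / 4.90^1.85 = 5.32 × 0.4738 / 18.92 = 0.1333 d⁻¹.
k_2(7.75) = 0.1333 × 1.024^(7.75−20) = 0.1333 × 0.7479 = 0.09966 d⁻¹.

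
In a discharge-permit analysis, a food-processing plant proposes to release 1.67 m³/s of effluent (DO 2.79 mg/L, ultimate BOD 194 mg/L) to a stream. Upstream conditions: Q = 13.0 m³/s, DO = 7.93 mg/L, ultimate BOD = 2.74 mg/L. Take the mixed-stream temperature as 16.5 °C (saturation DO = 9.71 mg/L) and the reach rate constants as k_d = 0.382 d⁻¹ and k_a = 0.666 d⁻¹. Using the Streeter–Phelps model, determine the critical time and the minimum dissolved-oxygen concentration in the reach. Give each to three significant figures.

t_c ≈ 1.70 d; minimum DO ≈ 2.35 mg/L

Mixed DO = (13.0×7.93 + 1.67×2.79)/(13.0+1.67) = 107.7/14.67 = 7.345 mg/L.
Mixed L₀ = (13.0×2.74 + 1.67×194)/(14.67) = 359.6/14.67 = 24.51 mg/L.
Initial deficit D₀ = C_s − DO₀ = 9.71 − 7.345 = 2.365 mg/L.
t_c = (1/0.2840) ln[(0.666/0.382)(1 − 2.365×0.2840/(0.382×24.51))] = 3.521 × ln(1.618) = 1.695 d.
D_c = (0.382/0.666) × 24.51 × e^(−0.382×1.695) = 0.5736 × 24.51 × 0.5233 = 7.358 mg/L.
Minimum DO = 9.71 − 7.358 = 2.352 mg/L.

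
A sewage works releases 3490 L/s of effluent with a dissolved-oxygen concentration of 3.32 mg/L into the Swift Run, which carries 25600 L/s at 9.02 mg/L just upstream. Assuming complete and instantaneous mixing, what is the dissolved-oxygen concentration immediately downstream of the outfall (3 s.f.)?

8.34 mg/L

Flow-weighted mixing: C = (Q_r C_r + Q_w C_w)/(Q_r + Q_w)
= (25600×9.02 + 3490×3.32)/(25600 + 3490) = 242500/29090 = 8.336 mg/L.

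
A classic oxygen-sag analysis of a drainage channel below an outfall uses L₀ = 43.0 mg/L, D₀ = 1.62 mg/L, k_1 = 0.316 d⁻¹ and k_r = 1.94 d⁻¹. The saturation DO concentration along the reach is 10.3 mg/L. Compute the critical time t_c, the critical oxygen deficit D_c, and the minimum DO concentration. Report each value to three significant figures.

t_c ≈ 0.985 d; D_c ≈ 5.13 mg/L; min DO ≈ 5.17 mg/L

At the critical point dD/dt = 0, so k_1 L₀ e^(−k_1 t) = k_r D. Substituting D(t) from the Streeter–Phelps equation and solving for t gives
t_c = ln[(k_r/k_1)(1 − D₀(k_r−k_1)/(k_1 L₀))] / (k_r−k_1).
Here k_r−k_1 = 1.624 d⁻¹ and 1 − D₀(k_r−k_1)/(k_1 L₀) = 1 − 1.62×1.624/(0.316×43.0) = 0.8064, so
t_c = ln(6.139 × 0.8064) / 1.624 = 1.600 / 1.624 = 0.9849 d.
D_c = (k_1/k_r) L₀ e^(−k_1 t_c) = (0.316/1.94) × 43.0 × e^(−0.316×0.9849) = 0.1629 × 43.0 × 0.7325 = 5.131 mg/L.
Minimum DO = C_s − D_c = 10.3 − 5.131 = 5.169 mg/L.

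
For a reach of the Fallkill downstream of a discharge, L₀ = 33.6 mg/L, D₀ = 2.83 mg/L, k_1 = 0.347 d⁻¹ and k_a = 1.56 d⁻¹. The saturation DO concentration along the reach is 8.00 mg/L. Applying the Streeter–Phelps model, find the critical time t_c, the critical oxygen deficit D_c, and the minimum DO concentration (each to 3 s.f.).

t_c ≈ 0.952 d; D_c ≈ 5.37 mg/L; min DO ≈ 2.63 mg/L

With k_a/k_1 = 4.496 and 1 − D₀(k_a−k_1)/(k_1 L₀) = 0.7056,
t_c = ln(4.496 × 0.7056) / (1.56 − 0.347) = ln(3.172) / 1.213 = 1.154/1.213 = 0.9517 d.
L(t_c) = L₀ e^(−k_1 t_c) = 33.6 × 0.7188 = 24.15 mg/L, and at the critical point k_a D_c = k_1 L, so D_c = (0.347/1.56) × 24.15 = 5.372 mg/L.
Minimum DO = C_s − D_c = 8.00 − 5.372 = 2.628 mg/L.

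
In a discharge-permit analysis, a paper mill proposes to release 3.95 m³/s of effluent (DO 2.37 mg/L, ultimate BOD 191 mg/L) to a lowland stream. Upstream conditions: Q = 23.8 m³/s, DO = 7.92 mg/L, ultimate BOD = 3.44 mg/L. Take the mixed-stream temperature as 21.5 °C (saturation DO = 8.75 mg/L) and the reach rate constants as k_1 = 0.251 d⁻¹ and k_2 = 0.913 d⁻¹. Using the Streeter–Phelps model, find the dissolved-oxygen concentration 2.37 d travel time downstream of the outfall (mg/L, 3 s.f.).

Mixed DO = (23.8×7.92 + 3.95×2.37)/(23.8+3.95) = 197.9/27.75 = 7.130 mg/L.
Mixed L₀ = (23.8×3.44 + 3.95×191)/(27.75) = 836.3/27.75 = 30.14 mg/L.
Initial deficit D₀ = C_s − DO₀ = 8.75 − 7.130 = 1.620 mg/L.
D(2.37) = [0.251×30.14/(0.913−0.251)](e^(−0.251×2.37) − e^(−0.913×2.37)) + 1.620 e^(−0.913×2.37)
= 11.43 × (0.5516 − 0.1149) + 1.620 × 0.1149 = 5.177 mg/L.
DO = 8.75 − 5.177 = 3.573 mg/L.

DO ≈ 3.57 mg/L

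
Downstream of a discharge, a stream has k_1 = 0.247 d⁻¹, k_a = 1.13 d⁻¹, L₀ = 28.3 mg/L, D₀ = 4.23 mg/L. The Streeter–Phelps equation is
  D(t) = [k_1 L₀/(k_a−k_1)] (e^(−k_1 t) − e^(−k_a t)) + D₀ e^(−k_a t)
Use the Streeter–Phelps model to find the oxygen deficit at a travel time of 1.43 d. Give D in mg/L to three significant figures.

D ≈ 4.83 mg/L

k_1 L₀/(k_a−k_1) = 0.247×28.3/(1.13−0.247) = 6.990/0.8830 = 7.916 mg/L.
e^(−k_1 t) = e^(−0.247×1.430) = 0.7024; e^(−k_a t) = e^(−1.13×1.430) = 0.1987.
D = 7.916 × (0.7024 − 0.1987) + 4.23 × 0.1987 = 3.988 + 0.8406 = 4.828 mg/L.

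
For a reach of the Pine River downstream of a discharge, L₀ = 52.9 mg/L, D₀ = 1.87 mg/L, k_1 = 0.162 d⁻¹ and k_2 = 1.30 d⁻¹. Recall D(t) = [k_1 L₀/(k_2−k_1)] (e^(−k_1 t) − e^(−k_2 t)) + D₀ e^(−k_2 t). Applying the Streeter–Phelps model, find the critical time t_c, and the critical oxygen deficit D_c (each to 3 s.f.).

At the critical point dD/dt = 0, so k_1 L₀ e^(−k_1 t) = k_2 D. Substituting D(t) from the Streeter–Phelps equation and solving for t gives
t_c = ln[(k_2/k_1)(1 − D₀(k_2−k_1)/(k_1 L₀))] / (k_2−k_1).
Here k_2−k_1 = 1.138 d⁻¹ and 1 − D₀(k_2−k_1)/(k_1 L₀) = 1 − 1.87×1.138/(0.162×52.9) = 0.7517, so
t_c = ln(8.025 × 0.7517) / 1.138 = 1.797 / 1.138 = 1.579 d.
D_c = (k_1/k_2) L₀ e^(−k_1 t_c) = (0.162/1.30) × 52.9 × e^(−0.162×1.579) = 0.1246 × 52.9 × 0.7743 = 5.104 mg/L.

t_c ≈ 1.58 d; D_c ≈ 5.10 mg/L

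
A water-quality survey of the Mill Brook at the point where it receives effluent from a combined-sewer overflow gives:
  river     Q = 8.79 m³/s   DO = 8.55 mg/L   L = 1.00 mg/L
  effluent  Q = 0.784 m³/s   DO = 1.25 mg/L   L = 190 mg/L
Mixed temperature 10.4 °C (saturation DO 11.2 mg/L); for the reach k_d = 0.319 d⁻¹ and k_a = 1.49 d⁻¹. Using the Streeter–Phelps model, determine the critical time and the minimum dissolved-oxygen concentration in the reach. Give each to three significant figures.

Mixed DO = (8.79×8.55 + 0.784×1.25)/(8.79+0.784) = 76.13/9.574 = 7.952 mg/L.
Mixed L₀ = (8.79×1.00 + 0.784×190)/(9.574) = 157.8/9.574 = 16.48 mg/L.
Initial deficit D₀ = C_s − DO₀ = 11.2 − 7.952 = 3.248 mg/L.
t_c = (1/1.171) ln[(1.49/0.319)(1 − 3.248×1.171/(0.319×16.48))] = 0.8540 × ln(1.291) = 0.2182 d.
D_c = (0.319/1.49) × 16.48 × e^(−0.319×0.2182) = 0.2141 × 16.48 × 0.9327 = 3.290 mg/L.
Minimum DO = 11.2 − 3.290 = 7.910 mg/L.

t_c ≈ 0.218 d; minimum DO ≈ 7.91 mg/L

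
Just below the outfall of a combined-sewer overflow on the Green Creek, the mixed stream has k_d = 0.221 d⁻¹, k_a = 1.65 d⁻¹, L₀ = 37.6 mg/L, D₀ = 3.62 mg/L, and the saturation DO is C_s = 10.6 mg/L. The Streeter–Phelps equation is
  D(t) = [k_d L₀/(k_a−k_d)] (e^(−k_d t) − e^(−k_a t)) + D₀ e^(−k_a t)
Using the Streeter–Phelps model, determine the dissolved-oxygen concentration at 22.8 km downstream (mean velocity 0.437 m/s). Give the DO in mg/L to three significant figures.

Travel time t = x/v = 22.8 km / (0.437 m/s) = 22800 m / 0.437 m/s = 52170 s = 0.6039 d.
k_d L₀/(k_a−k_d) = 0.221×37.6/(1.65−0.221) = 8.310/1.429 = 5.815 mg/L.
e^(−k_d t) = e^(−0.221×0.6039) = 0.8751; e^(−k_a t) = e^(−1.65×0.6039) = 0.3692.
D = 5.815 × (0.8751 − 0.3692) + 3.62 × 0.3692 = 2.942 + 1.337 = 4.278 mg/L.
DO = C_s − D = 10.6 − 4.278 = 6.322 mg/L.

DO ≈ 6.32 mg/L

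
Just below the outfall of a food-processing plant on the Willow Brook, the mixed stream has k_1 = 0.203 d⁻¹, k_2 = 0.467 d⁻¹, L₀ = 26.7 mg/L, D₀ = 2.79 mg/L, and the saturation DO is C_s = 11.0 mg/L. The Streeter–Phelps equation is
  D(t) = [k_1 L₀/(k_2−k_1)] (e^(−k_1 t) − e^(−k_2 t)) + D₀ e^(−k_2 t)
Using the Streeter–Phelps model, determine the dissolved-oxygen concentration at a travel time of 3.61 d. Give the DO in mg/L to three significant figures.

k_1 L₀/(k_2−k_1) = 0.203×26.7/(0.467−0.203) = 5.420/0.2640 = 20.53 mg/L.
e^(−k_1 t) = e^(−0.203×3.610) = 0.4805; e^(−k_2 t) = e^(−0.467×3.610) = 0.1853.
D = 20.53 × (0.4805 − 0.1853) + 2.79 × 0.1853 = 6.062 + 0.5169 = 6.579 mg/L.
DO = C_s − D = 11.0 − 6.579 = 4.421 mg/L.

DO ≈ 4.42 mg/L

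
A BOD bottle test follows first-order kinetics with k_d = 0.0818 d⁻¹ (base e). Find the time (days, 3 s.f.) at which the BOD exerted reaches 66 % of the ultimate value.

t ≈ 13.2 d

y/L₀ = 1 − e^(−k_d t) = 0.66 ⇒ e^(−k_d t) = 0.340
t = −ln(0.340) / 0.0818 = 1.079 / 0.0818 = 13.19 d.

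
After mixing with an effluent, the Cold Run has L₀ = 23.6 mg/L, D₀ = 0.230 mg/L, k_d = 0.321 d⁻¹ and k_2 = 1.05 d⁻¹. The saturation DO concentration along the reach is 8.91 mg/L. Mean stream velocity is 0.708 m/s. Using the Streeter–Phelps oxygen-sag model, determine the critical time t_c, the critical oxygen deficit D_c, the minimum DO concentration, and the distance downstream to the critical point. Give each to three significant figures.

t_c ≈ 1.59 d; D_c ≈ 4.32 mg/L; min DO ≈ 4.59 mg/L; x_c ≈ 97.6 km

With k_2/k_d = 3.271 and 1 − D₀(k_2−k_d)/(k_d L₀) = 0.9779,
t_c = ln(3.271 × 0.9779) / (1.05 − 0.321) = ln(3.199) / 0.7290 = 1.163/0.7290 = 1.595 d.
L(t_c) = L₀ e^(−k_d t_c) = 23.6 × 0.5993 = 14.14 mg/L, and at the critical point k_2 D_c = k_d L, so D_c = (0.321/1.05) × 14.14 = 4.324 mg/L.
Minimum DO = C_s − D_c = 8.91 − 4.324 = 4.586 mg/L.
x_c = v t_c = 0.708 m/s × 1.595 d × 86400 s/d = 97570 m ≈ 97.6 km.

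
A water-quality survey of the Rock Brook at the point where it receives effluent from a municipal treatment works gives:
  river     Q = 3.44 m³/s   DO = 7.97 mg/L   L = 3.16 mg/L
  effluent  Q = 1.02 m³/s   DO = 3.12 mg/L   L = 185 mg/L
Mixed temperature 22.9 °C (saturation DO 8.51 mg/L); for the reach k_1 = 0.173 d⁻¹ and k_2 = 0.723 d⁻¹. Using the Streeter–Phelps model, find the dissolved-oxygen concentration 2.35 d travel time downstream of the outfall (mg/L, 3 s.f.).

DO ≈ 1.41 mg/L

Mixed DO = (3.44×7.97 + 1.02×3.12)/(3.44+1.02) = 30.60/4.460 = 6.861 mg/L.
Mixed L₀ = (3.44×3.16 + 1.02×185)/(4.460) = 199.6/4.460 = 44.75 mg/L.
Initial deficit D₀ = C_s − DO₀ = 8.51 − 6.861 = 1.649 mg/L.
D(2.35) = [0.173×44.75/(0.723−0.173)](e^(−0.173×2.35) − e^(−0.723×2.35)) + 1.649 e^(−0.723×2.35)
= 14.07 × (0.6659 − 0.1829) + 1.649 × 0.1829 = 7.101 mg/L.
DO = 8.51 − 7.101 = 1.409 mg/L.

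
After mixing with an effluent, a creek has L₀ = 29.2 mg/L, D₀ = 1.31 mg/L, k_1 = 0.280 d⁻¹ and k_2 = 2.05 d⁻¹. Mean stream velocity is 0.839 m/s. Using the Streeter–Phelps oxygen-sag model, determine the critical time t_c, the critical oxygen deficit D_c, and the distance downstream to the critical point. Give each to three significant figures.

t_c ≈ 0.936 d; D_c ≈ 3.07 mg/L; x_c ≈ 67.9 km

At the critical point dD/dt = 0, so k_1 L₀ e^(−k_1 t) = k_2 D. Substituting D(t) from the Streeter–Phelps equation and solving for t gives
t_c = ln[(k_2/k_1)(1 − D₀(k_2−k_1)/(k_1 L₀))] / (k_2−k_1).
Here k_2−k_1 = 1.770 d⁻¹ and 1 − D₀(k_2−k_1)/(k_1 L₀) = 1 − 1.31×1.770/(0.280×29.2) = 0.7164, so
t_c = ln(7.321 × 0.7164) / 1.770 = 1.657 / 1.770 = 0.9363 d.
D_c = (k_1/k_2) L₀ e^(−k_1 t_c) = (0.280/2.05) × 29.2 × e^(−0.280×0.9363) = 0.1366 × 29.2 × 0.7694 = 3.069 mg/L.
x_c = v t_c = 0.839 m/s × 0.9363 d × 86400 s/d = 67870 m ≈ 67.9 km.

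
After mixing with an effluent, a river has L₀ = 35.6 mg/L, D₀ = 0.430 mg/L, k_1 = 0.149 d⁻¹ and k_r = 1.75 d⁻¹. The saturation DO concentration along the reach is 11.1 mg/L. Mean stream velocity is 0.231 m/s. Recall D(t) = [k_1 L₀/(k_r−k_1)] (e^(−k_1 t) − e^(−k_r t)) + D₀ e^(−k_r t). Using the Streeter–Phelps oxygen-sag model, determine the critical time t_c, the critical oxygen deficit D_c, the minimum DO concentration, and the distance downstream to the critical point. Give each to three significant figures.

At the critical point dD/dt = 0, so k_1 L₀ e^(−k_1 t) = k_r D. Substituting D(t) from the Streeter–Phelps equation and solving for t gives
t_c = ln[(k_r/k_1)(1 − D₀(k_r−k_1)/(k_1 L₀))] / (k_r−k_1).
Here k_r−k_1 = 1.601 d⁻¹ and 1 − D₀(k_r−k_1)/(k_1 L₀) = 1 − 0.430×1.601/(0.149×35.6) = 0.8702, so
t_c = ln(11.74 × 0.8702) / 1.601 = 2.324 / 1.601 = 1.452 d.
L(t_c) = L₀ e^(−k_1 t_c) = 35.6 × 0.8055 = 28.67 mg/L, and at the critical point k_r D_c = k_1 L, so D_c = (0.149/1.75) × 28.67 = 2.441 mg/L.
Minimum DO = C_s − D_c = 11.1 − 2.441 = 8.659 mg/L.
x_c = v t_c = 0.231 m/s × 1.452 d × 86400 s/d = 28980 m ≈ 29.0 km.

t_c ≈ 1.45 d; D_c ≈ 2.44 mg/L; min DO ≈ 8.66 mg/L; x_c ≈ 29.0 km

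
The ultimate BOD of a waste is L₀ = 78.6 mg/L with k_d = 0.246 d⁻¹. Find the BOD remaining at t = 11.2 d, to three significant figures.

L ≈ 5.00 mg/L

L_t = L₀ e^(−k_d t) = 78.6 × e^(−0.246×11.2) = 78.6 × 0.06360 = 4.999 mg/L.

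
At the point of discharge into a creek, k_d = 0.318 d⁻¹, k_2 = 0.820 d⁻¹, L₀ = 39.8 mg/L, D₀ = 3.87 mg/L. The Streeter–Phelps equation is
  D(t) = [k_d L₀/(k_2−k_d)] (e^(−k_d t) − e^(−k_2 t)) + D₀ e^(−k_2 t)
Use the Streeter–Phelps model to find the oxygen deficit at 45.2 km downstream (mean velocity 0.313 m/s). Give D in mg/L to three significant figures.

Travel time t = x/v = 45.2 km / (0.313 m/s) = 45200 m / 0.313 m/s = 144400 s = 1.671 d.
k_d L₀/(k_2−k_d) = 0.318×39.8/(0.820−0.318) = 12.66/0.5020 = 25.21 mg/L.
e^(−k_d t) = e^(−0.318×1.671) = 0.5877; e^(−k_2 t) = e^(−0.820×1.671) = 0.2540.
D = 25.21 × (0.5877 − 0.2540) + 3.87 × 0.2540 = 8.415 + 0.9829 = 9.397 mg/L.

D ≈ 9.40 mg/L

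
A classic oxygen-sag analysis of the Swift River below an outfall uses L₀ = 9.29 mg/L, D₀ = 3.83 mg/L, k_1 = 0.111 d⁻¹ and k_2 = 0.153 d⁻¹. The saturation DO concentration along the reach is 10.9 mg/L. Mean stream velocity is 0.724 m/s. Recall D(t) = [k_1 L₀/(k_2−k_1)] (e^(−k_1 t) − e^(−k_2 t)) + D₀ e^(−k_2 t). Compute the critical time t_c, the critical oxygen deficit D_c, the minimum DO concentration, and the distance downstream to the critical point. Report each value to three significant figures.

t_c ≈ 3.60 d; D_c ≈ 4.52 mg/L; min DO ≈ 6.38 mg/L; x_c ≈ 225 km

At the critical point dD/dt = 0, so k_1 L₀ e^(−k_1 t) = k_2 D. Substituting D(t) from the Streeter–Phelps equation and solving for t gives
t_c = ln[(k_2/k_1)(1 − D₀(k_2−k_1)/(k_1 L₀))] / (k_2−k_1).
Here k_2−k_1 = 0.04200 d⁻¹ and 1 − D₀(k_2−k_1)/(k_1 L₀) = 1 − 3.83×0.04200/(0.111×9.29) = 0.8440, so
t_c = ln(1.378 × 0.8440) / 0.04200 = 0.1513 / 0.04200 = 3.603 d.
L(t_c) = L₀ e^(−k_1 t_c) = 9.29 × 0.6704 = 6.228 mg/L, and at the critical point k_2 D_c = k_1 L, so D_c = (0.111/0.153) × 6.228 = 4.518 mg/L.
Minimum DO = C_s − D_c = 10.9 − 4.518 = 6.382 mg/L.
x_c = v t_c = 0.724 m/s × 3.603 d × 86400 s/d = 225400 m ≈ 225 km.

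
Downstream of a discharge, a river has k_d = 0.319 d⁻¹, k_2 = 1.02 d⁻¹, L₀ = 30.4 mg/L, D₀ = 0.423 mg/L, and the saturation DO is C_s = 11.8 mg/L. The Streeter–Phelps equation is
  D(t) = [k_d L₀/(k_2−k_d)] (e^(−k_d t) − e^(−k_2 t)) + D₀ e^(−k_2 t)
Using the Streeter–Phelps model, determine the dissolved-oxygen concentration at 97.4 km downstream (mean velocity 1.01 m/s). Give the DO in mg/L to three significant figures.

DO ≈ 6.41 mg/L

Travel time t = x/v = 97.4 km / (1.01 m/s) = 97400 m / 1.01 m/s = 96440 s = 1.116 d.
k_d L₀/(k_2−k_d) = 0.319×30.4/(1.02−0.319) = 9.698/0.7010 = 13.83 mg/L.
e^(−k_d t) = e^(−0.319×1.116) = 0.7004; e^(−k_2 t) = e^(−1.02×1.116) = 0.3203.
D = 13.83 × (0.7004 − 0.3203) + 0.423 × 0.3203 = 5.259 + 0.1355 = 5.394 mg/L.
DO = C_s − D = 11.8 − 5.394 = 6.406 mg/L.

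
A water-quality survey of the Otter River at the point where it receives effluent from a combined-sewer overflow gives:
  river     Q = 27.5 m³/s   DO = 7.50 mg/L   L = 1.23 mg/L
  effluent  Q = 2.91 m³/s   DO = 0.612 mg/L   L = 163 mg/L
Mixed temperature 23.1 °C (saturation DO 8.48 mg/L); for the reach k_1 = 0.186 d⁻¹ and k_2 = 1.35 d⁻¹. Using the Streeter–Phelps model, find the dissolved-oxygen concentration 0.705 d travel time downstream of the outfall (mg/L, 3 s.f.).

Mixed DO = (27.5×7.50 + 2.91×0.612)/(27.5+2.91) = 208.0/30.41 = 6.841 mg/L.
Mixed L₀ = (27.5×1.23 + 2.91×163)/(30.41) = 508.2/30.41 = 16.71 mg/L.
Initial deficit D₀ = C_s − DO₀ = 8.48 − 6.841 = 1.639 mg/L.
D(0.705) = [0.186×16.71/(1.35−0.186)](e^(−0.186×0.705) − e^(−1.35×0.705)) + 1.639 e^(−1.35×0.705)
= 2.670 × (0.8771 − 0.3861) + 1.639 × 0.3861 = 1.944 mg/L.
DO = 8.48 − 1.944 = 6.536 mg/L.

DO ≈ 6.54 mg/L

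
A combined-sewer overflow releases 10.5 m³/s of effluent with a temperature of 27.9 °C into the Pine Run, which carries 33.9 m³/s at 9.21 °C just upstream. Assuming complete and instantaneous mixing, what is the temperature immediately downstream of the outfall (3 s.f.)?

Flow-weighted mixing: C = (Q_r C_r + Q_w C_w)/(Q_r + Q_w)
= (33.9×9.21 + 10.5×27.9)/(33.9 + 10.5) = 605.2/44.40 = 13.63 °C.

13.6 °C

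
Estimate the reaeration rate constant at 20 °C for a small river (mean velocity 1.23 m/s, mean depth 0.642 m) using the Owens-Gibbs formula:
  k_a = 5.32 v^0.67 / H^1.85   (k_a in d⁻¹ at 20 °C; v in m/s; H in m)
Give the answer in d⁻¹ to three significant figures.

k_a = 5.32 × 1.23^0.67 / 0.642^1.85 = 5.32 × 1.149 / 0.4405 = 13.87 d⁻¹.

k_a ≈ 13.9 d⁻¹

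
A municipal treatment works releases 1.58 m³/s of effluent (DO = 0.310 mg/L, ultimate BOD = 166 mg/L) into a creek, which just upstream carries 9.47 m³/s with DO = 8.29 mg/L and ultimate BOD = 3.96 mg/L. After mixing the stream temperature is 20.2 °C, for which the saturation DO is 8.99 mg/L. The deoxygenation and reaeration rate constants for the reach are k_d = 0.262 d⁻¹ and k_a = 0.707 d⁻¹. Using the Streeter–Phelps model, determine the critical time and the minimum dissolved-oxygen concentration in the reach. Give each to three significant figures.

t_c ≈ 1.96 d; minimum DO ≈ 2.97 mg/L

Mixed DO = (9.47×8.29 + 1.58×0.310)/(9.47+1.58) = 79.00/11.05 = 7.149 mg/L.
Mixed L₀ = (9.47×3.96 + 1.58×166)/(11.05) = 299.8/11.05 = 27.13 mg/L.
Initial deficit D₀ = C_s − DO₀ = 8.99 − 7.149 = 1.841 mg/L.
t_c = (1/0.4450) ln[(0.707/0.262)(1 − 1.841×0.4450/(0.262×27.13))] = 2.247 × ln(2.387) = 1.956 d.
D_c = (0.262/0.707) × 27.13 × e^(−0.262×1.956) = 0.3706 × 27.13 × 0.5991 = 6.023 mg/L.
Minimum DO = 8.99 − 6.023 = 2.967 mg/L.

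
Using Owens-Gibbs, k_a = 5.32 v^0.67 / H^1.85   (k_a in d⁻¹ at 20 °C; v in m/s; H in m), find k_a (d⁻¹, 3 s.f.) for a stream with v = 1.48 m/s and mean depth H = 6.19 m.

k_a = 5.32 × 1.48^0.67 / 6.19^1.85 = 5.32 × 1.300 / 29.15 = 0.2373 d⁻¹.

k_a ≈ 0.237 d⁻¹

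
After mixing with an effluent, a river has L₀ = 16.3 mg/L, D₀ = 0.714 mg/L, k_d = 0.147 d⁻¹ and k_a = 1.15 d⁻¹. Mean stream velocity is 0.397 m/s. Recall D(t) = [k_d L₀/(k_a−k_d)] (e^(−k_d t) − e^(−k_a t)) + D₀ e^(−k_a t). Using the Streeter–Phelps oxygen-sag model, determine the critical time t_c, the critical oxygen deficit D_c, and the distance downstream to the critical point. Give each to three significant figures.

With k_a/k_d = 7.823 and 1 − D₀(k_a−k_d)/(k_d L₀) = 0.7011,
t_c = ln(7.823 × 0.7011) / (1.15 − 0.147) = ln(5.485) / 1.003 = 1.702/1.003 = 1.697 d.
D_c = (k_d/k_a) L₀ e^(−k_d t_c) = (0.147/1.15) × 16.3 × e^(−0.147×1.697) = 0.1278 × 16.3 × 0.7792 = 1.624 mg/L.
x_c = v t_c = 0.397 m/s × 1.697 d × 86400 s/d = 58210 m ≈ 58.2 km.

t_c ≈ 1.70 d; D_c ≈ 1.62 mg/L; x_c ≈ 58.2 km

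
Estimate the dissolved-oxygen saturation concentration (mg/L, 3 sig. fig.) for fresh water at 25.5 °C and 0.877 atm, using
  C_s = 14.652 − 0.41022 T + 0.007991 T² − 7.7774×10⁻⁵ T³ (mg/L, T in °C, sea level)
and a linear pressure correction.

C_s ≈ 7.10 mg/L

At sea level: C_s = 14.652 − 0.41022×25.5 + 0.007991×25.5² − 7.7774×10⁻⁵×25.5³ = 8.098 mg/L.
Pressure correction: C_s' = 8.098 × 0.877 = 7.102 mg/L.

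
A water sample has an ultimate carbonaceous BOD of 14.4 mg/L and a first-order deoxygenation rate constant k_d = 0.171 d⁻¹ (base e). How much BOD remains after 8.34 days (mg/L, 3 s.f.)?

L ≈ 3.46 mg/L

L_t = L₀ e^(−k_d t) = 14.4 × e^(−0.171×8.34) = 14.4 × 0.2402 = 3.459 mg/L.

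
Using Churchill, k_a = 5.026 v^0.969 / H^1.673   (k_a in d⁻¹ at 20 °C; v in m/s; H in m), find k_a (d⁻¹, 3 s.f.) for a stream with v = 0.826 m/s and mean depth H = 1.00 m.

k_a = 5.026 × 0.826^0.969 / 1.00^1.673 = 5.026 × 0.8309 / 1.000 = 4.176 d⁻¹.

k_a ≈ 4.18 d⁻¹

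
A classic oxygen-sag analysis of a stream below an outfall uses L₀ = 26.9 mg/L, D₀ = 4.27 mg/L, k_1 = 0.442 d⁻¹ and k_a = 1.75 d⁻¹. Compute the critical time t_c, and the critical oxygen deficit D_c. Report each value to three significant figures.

With k_a/k_1 = 3.959 and 1 − D₀(k_a−k_1)/(k_1 L₀) = 0.5303,
t_c = ln(3.959 × 0.5303) / (1.75 − 0.442) = ln(2.099) / 1.308 = 0.7417/1.308 = 0.5670 d.
D_c = (k_1/k_a) L₀ e^(−k_1 t_c) = (0.442/1.75) × 26.9 × e^(−0.442×0.5670) = 0.2526 × 26.9 × 0.7783 = 5.288 mg/L.

t_c ≈ 0.567 d; D_c ≈ 5.29 mg/L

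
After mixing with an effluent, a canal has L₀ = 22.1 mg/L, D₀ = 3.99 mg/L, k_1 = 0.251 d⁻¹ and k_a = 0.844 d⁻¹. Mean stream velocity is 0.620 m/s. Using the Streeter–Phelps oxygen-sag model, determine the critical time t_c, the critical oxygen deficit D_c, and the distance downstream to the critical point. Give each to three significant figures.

t_c ≈ 1.11 d; D_c ≈ 4.98 mg/L; x_c ≈ 59.3 km

t_c = [1/(k_a−k_1)] ln[(k_a/k_1)(1 − D₀(k_a−k_1)/(k_1 L₀))]
= [1/(0.844−0.251)] ln[(0.844/0.251)(1 − 3.99×0.5930/(0.251×22.1))]
= (1/0.5930) ln[3.363 × 0.5735] = 1.686 × ln(1.928) = 1.686 × 0.6566 = 1.107 d.
L(t_c) = L₀ e^(−k_1 t_c) = 22.1 × 0.7573 = 16.74 mg/L, and at the critical point k_a D_c = k_1 L, so D_c = (0.251/0.844) × 16.74 = 4.978 mg/L.
x_c = v t_c = 0.620 m/s × 1.107 d × 86400 s/d = 59320 m ≈ 59.3 km.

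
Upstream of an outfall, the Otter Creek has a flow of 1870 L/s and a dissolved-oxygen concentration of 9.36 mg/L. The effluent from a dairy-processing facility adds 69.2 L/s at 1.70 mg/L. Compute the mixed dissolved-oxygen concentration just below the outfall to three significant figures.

Flow-weighted mixing: C = (Q_r C_r + Q_w C_w)/(Q_r + Q_w)
= (1870×9.36 + 69.2×1.70)/(1870 + 69.2) = 17620/1939 = 9.087 mg/L.

9.09 mg/L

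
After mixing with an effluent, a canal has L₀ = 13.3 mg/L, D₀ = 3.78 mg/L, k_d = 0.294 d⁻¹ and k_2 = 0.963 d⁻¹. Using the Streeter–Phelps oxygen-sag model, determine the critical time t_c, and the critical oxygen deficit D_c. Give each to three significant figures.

t_c ≈ 0.218 d; D_c ≈ 3.81 mg/L

At the critical point dD/dt = 0, so k_d L₀ e^(−k_d t) = k_2 D. Substituting D(t) from the Streeter–Phelps equation and solving for t gives
t_c = ln[(k_2/k_d)(1 − D₀(k_2−k_d)/(k_d L₀))] / (k_2−k_d).
Here k_2−k_d = 0.6690 d⁻¹ and 1 − D₀(k_2−k_d)/(k_d L₀) = 1 − 3.78×0.6690/(0.294×13.3) = 0.3533, so
t_c = ln(3.276 × 0.3533) / 0.6690 = 0.1460 / 0.6690 = 0.2182 d.
L(t_c) = L₀ e^(−k_d t_c) = 13.3 × 0.9379 = 12.47 mg/L, and at the critical point k_2 D_c = k_d L, so D_c = (0.294/0.963) × 12.47 = 3.808 mg/L.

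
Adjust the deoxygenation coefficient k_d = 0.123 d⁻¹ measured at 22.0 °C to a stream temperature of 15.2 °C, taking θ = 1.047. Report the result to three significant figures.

k_d(T₂) = k_d(T₁) · θ^(T₂−T₁) = 0.123 × 1.047^(15.2−22.0)
= 0.123 × 1.047^-6.80 = 0.123 × 0.7317 = 0.09001 d⁻¹.

k_d ≈ 0.0900 d⁻¹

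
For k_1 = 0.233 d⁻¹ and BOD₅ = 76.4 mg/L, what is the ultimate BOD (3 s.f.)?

BOD₅ = L₀(1 − e^(−5k_1)) ⇒ L₀ = BOD₅ / (1 − e^(−5×0.233))
= 76.4 / (1 − 0.3119) = 76.4 / 0.6881 = 111.0 mg/L.

L₀ ≈ 111 mg/L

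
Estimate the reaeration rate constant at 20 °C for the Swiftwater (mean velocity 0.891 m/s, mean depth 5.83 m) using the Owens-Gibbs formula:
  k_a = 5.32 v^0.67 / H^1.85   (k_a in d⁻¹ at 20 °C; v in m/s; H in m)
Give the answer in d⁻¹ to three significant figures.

k_a ≈ 0.189 d⁻¹

k_a = 5.32 × 0.891^0.67 / 5.83^1.85 = 5.32 × 0.9256 / 26.09 = 0.1887 d⁻¹.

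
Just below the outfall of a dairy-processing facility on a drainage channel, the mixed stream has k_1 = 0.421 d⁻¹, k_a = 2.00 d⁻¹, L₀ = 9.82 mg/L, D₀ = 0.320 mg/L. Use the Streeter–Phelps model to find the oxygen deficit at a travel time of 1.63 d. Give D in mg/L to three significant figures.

D ≈ 1.23 mg/L

k_1 L₀/(k_a−k_1) = 0.421×9.82/(2.00−0.421) = 4.134/1.579 = 2.618 mg/L.
e^(−k_1 t) = e^(−0.421×1.630) = 0.5035; e^(−k_a t) = e^(−2.00×1.630) = 0.03839.
D = 2.618 × (0.5035 − 0.03839) + 0.320 × 0.03839 = 1.218 + 0.01228 = 1.230 mg/L.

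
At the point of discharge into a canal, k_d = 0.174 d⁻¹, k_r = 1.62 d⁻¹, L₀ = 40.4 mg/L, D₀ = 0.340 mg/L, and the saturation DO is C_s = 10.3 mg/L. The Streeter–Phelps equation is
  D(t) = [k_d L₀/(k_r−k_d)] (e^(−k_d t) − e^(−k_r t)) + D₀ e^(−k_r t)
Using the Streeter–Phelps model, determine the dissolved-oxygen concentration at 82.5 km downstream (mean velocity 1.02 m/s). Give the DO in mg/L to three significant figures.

DO ≈ 7.16 mg/L

Travel time t = x/v = 82.5 km / (1.02 m/s) = 82500 m / 1.02 m/s = 80880 s = 0.9361 d.
k_d L₀/(k_r−k_d) = 0.174×40.4/(1.62−0.174) = 7.030/1.446 = 4.861 mg/L.
e^(−k_d t) = e^(−0.174×0.9361) = 0.8497; e^(−k_r t) = e^(−1.62×0.9361) = 0.2195.
D = 4.861 × (0.8497 − 0.2195) + 0.340 × 0.2195 = 3.064 + 0.07462 = 3.138 mg/L.
DO = C_s − D = 10.3 − 3.138 = 7.162 mg/L.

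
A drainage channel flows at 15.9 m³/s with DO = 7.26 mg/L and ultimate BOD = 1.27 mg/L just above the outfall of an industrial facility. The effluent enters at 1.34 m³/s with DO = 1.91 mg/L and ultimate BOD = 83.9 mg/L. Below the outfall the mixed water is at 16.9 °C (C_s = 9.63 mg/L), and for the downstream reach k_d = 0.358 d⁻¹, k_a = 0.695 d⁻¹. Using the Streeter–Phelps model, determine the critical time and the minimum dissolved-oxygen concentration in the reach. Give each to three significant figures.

Mixed DO = (15.9×7.26 + 1.34×1.91)/(15.9+1.34) = 118.0/17.24 = 6.844 mg/L.
Mixed L₀ = (15.9×1.27 + 1.34×83.9)/(17.24) = 132.6/17.24 = 7.693 mg/L.
Initial deficit D₀ = C_s − DO₀ = 9.63 − 6.844 = 2.786 mg/L.
t_c = (1/0.3370) ln[(0.695/0.358)(1 − 2.786×0.3370/(0.358×7.693))] = 2.967 × ln(1.280) = 0.7314 d.
D_c = (0.358/0.695) × 7.693 × e^(−0.358×0.7314) = 0.5151 × 7.693 × 0.7696 = 3.050 mg/L.
Minimum DO = 9.63 − 3.050 = 6.580 mg/L.

t_c ≈ 0.731 d; minimum DO ≈ 6.58 mg/L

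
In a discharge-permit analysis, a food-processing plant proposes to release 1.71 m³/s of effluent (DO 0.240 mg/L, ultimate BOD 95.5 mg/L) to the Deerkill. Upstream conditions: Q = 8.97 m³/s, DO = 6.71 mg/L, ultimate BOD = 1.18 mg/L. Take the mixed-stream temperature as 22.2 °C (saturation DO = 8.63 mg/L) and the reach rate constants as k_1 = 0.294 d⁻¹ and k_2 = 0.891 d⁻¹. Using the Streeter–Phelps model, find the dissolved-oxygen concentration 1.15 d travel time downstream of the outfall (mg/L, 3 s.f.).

Mixed DO = (8.97×6.71 + 1.71×0.240)/(8.97+1.71) = 60.60/10.68 = 5.674 mg/L.
Mixed L₀ = (8.97×1.18 + 1.71×95.5)/(10.68) = 173.9/10.68 = 16.28 mg/L.
Initial deficit D₀ = C_s − DO₀ = 8.63 − 5.674 = 2.956 mg/L.
D(1.15) = [0.294×16.28/(0.891−0.294)](e^(−0.294×1.15) − e^(−0.891×1.15)) + 2.956 e^(−0.891×1.15)
= 8.018 × (0.7131 − 0.3589) + 2.956 × 0.3589 = 3.901 mg/L.
DO = 8.63 − 3.901 = 4.729 mg/L.

DO ≈ 4.73 mg/L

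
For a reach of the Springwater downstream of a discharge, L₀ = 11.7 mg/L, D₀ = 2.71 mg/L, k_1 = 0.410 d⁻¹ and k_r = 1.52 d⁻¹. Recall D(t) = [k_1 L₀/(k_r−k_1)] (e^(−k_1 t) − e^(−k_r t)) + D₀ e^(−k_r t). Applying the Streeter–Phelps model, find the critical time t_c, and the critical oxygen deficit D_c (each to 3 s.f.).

At the critical point dD/dt = 0, so k_1 L₀ e^(−k_1 t) = k_r D. Substituting D(t) from the Streeter–Phelps equation and solving for t gives
t_c = ln[(k_r/k_1)(1 − D₀(k_r−k_1)/(k_1 L₀))] / (k_r−k_1).
Here k_r−k_1 = 1.110 d⁻¹ and 1 − D₀(k_r−k_1)/(k_1 L₀) = 1 − 2.71×1.110/(0.410×11.7) = 0.3729, so
t_c = ln(3.707 × 0.3729) / 1.110 = 0.3239 / 1.110 = 0.2918 d.
L(t_c) = L₀ e^(−k_1 t_c) = 11.7 × 0.8872 = 10.38 mg/L, and at the critical point k_r D_c = k_1 L, so D_c = (0.410/1.52) × 10.38 = 2.800 mg/L.

t_c ≈ 0.292 d; D_c ≈ 2.80 mg/L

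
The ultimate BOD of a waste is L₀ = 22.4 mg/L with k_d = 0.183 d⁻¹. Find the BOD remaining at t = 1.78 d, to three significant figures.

L ≈ 16.2 mg/L

L_t = L₀ e^(−k_d t) = 22.4 × e^(−0.183×1.78) = 22.4 × 0.7220 = 16.17 mg/L.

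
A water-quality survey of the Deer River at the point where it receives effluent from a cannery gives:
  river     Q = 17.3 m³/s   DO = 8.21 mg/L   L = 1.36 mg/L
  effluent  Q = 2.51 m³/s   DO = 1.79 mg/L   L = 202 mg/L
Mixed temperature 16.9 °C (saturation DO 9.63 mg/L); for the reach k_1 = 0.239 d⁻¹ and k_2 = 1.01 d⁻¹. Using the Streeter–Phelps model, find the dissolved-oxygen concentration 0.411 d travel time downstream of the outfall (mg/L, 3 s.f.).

DO ≈ 6.11 mg/L

Mixed DO = (17.3×8.21 + 2.51×1.79)/(17.3+2.51) = 146.5/19.81 = 7.397 mg/L.
Mixed L₀ = (17.3×1.36 + 2.51×202)/(19.81) = 530.5/19.81 = 26.78 mg/L.
Initial deficit D₀ = C_s − DO₀ = 9.63 − 7.397 = 2.233 mg/L.
D(0.411) = [0.239×26.78/(1.01−0.239)](e^(−0.239×0.411) − e^(−1.01×0.411)) + 2.233 e^(−1.01×0.411)
= 8.302 × (0.9064 − 0.6603) + 2.233 × 0.6603 = 3.518 mg/L.
DO = 9.63 − 3.518 = 6.112 mg/L.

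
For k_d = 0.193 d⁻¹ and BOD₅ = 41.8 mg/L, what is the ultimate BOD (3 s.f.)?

L₀ ≈ 67.5 mg/L

BOD₅ = L₀(1 − e^(−5k_d)) ⇒ L₀ = BOD₅ / (1 − e^(−5×0.193))
= 41.8 / (1 − 0.3810) = 41.8 / 0.6190 = 67.53 mg/L.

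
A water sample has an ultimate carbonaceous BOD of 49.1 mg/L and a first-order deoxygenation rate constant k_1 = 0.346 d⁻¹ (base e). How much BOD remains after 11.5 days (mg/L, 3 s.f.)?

L_t = L₀ e^(−k_1 t) = 49.1 × e^(−0.346×11.5) = 49.1 × 0.01870 = 0.9184 mg/L.

L ≈ 0.918 mg/L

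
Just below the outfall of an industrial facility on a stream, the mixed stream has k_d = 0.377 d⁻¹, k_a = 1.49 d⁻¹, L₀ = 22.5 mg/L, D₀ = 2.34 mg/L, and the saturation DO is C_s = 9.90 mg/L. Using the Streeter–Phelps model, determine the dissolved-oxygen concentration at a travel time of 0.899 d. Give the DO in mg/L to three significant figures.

k_d L₀/(k_a−k_d) = 0.377×22.5/(1.49−0.377) = 8.482/1.113 = 7.621 mg/L.
e^(−k_d t) = e^(−0.377×0.8990) = 0.7125; e^(−k_a t) = e^(−1.49×0.8990) = 0.2620.
D = 7.621 × (0.7125 − 0.2620) + 2.34 × 0.2620 = 3.434 + 0.6130 = 4.047 mg/L.
DO = C_s − D = 9.90 − 4.047 = 5.853 mg/L.

DO ≈ 5.85 mg/L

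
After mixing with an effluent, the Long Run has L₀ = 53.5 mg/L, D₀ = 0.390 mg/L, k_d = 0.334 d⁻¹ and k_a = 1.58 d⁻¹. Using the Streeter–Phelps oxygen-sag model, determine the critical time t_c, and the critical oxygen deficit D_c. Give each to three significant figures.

With k_a/k_d = 4.731 and 1 − D₀(k_a−k_d)/(k_d L₀) = 0.9728,
t_c = ln(4.731 × 0.9728) / (1.58 − 0.334) = ln(4.602) / 1.246 = 1.526/1.246 = 1.225 d.
D_c = (k_d/k_a) L₀ e^(−k_d t_c) = (0.334/1.58) × 53.5 × e^(−0.334×1.225) = 0.2114 × 53.5 × 0.6642 = 7.512 mg/L.

t_c ≈ 1.23 d; D_c ≈ 7.51 mg/L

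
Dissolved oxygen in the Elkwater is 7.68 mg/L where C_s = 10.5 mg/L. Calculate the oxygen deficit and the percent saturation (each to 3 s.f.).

D ≈ 2.82 mg/L; 73.1 % saturation

D = C_s − C = 10.5 − 7.68 = 2.82 mg/L.
% saturation = 7.68/10.5 × 100 = 73.1 %.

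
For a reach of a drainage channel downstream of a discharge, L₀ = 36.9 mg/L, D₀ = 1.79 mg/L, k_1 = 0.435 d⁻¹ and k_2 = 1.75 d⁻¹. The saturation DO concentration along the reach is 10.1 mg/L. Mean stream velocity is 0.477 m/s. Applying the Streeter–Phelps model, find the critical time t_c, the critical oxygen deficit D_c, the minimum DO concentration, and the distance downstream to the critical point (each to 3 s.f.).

t_c ≈ 0.938 d; D_c ≈ 6.10 mg/L; min DO ≈ 4.00 mg/L; x_c ≈ 38.7 km

t_c = [1/(k_2−k_1)] ln[(k_2/k_1)(1 − D₀(k_2−k_1)/(k_1 L₀))]
= [1/(1.75−0.435)] ln[(1.75/0.435)(1 − 1.79×1.315/(0.435×36.9))]
= (1/1.315) ln[4.023 × 0.8534] = 0.7605 × ln(3.433) = 0.7605 × 1.233 = 0.9380 d.
L(t_c) = L₀ e^(−k_1 t_c) = 36.9 × 0.6650 = 24.54 mg/L, and at the critical point k_2 D_c = k_1 L, so D_c = (0.435/1.75) × 24.54 = 6.099 mg/L.
Minimum DO = C_s − D_c = 10.1 − 6.099 = 4.001 mg/L.
x_c = v t_c = 0.477 m/s × 0.9380 d × 86400 s/d = 38660 m ≈ 38.7 km.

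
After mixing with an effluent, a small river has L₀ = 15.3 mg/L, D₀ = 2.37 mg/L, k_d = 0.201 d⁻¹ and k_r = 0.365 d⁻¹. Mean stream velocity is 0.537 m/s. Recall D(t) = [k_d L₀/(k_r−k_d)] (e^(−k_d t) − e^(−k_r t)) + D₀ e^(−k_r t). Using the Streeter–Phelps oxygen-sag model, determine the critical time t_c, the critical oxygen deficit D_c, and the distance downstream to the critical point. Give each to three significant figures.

With k_r/k_d = 1.816 and 1 − D₀(k_r−k_d)/(k_d L₀) = 0.8736,
t_c = ln(1.816 × 0.8736) / (0.365 − 0.201) = ln(1.586) / 0.1640 = 0.4615/0.1640 = 2.814 d.
L(t_c) = L₀ e^(−k_d t_c) = 15.3 × 0.5680 = 8.691 mg/L, and at the critical point k_r D_c = k_d L, so D_c = (0.201/0.365) × 8.691 = 4.786 mg/L.
x_c = v t_c = 0.537 m/s × 2.814 d × 86400 s/d = 130600 m ≈ 131 km.

t_c ≈ 2.81 d; D_c ≈ 4.79 mg/L; x_c ≈ 131 km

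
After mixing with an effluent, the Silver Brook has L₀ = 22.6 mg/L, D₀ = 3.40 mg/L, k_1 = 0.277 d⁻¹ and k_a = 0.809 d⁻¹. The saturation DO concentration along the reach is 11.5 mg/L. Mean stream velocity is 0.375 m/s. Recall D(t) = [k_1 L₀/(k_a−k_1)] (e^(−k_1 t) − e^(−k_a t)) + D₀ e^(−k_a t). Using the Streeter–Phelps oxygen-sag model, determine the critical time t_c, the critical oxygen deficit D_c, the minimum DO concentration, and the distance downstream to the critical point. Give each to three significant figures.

At the critical point dD/dt = 0, so k_1 L₀ e^(−k_1 t) = k_a D. Substituting D(t) from the Streeter–Phelps equation and solving for t gives
t_c = ln[(k_a/k_1)(1 − D₀(k_a−k_1)/(k_1 L₀))] / (k_a−k_1).
Here k_a−k_1 = 0.5320 d⁻¹ and 1 − D₀(k_a−k_1)/(k_1 L₀) = 1 − 3.40×0.5320/(0.277×22.6) = 0.7111, so
t_c = ln(2.921 × 0.7111) / 0.5320 = 0.7308 / 0.5320 = 1.374 d.
D_c = (k_1/k_a) L₀ e^(−k_1 t_c) = (0.277/0.809) × 22.6 × e^(−0.277×1.374) = 0.3424 × 22.6 × 0.6835 = 5.289 mg/L.
Minimum DO = C_s − D_c = 11.5 − 5.289 = 6.211 mg/L.
x_c = v t_c = 0.375 m/s × 1.374 d × 86400 s/d = 44510 m ≈ 44.5 km.

t_c ≈ 1.37 d; D_c ≈ 5.29 mg/L; min DO ≈ 6.21 mg/L; x_c ≈ 44.5 km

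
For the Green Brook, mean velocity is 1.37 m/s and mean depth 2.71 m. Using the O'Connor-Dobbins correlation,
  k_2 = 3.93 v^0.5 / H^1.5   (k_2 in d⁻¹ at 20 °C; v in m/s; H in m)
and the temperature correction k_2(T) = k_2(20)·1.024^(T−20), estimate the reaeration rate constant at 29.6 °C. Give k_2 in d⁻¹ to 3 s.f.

k_2(20) = 3.93 × 1.37^0.5 / 2.71^1.5 = 3.93 × 1.170 / 4.461 = 1.031 d⁻¹.
k_2(29.6) = 1.031 × 1.024^(29.6−20) = 1.031 × 1.256 = 1.295 d⁻¹.

k_2 ≈ 1.29 d⁻¹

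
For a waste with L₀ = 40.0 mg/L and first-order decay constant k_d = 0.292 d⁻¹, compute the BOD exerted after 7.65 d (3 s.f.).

y ≈ 35.7 mg/L

y_t = L₀(1 − e^(−k_d t)) = 40.0 × (1 − e^(−0.292×7.65))
= 40.0 × (1 − 0.1071) = 40.0 × 0.8929 = 35.72 mg/L.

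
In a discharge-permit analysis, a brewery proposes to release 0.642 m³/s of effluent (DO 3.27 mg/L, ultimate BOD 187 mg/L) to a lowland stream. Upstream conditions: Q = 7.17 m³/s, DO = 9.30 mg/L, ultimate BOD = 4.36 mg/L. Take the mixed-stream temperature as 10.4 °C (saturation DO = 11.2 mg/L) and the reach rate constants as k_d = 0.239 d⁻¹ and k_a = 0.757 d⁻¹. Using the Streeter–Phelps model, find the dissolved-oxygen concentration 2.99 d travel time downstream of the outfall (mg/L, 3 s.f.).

Mixed DO = (7.17×9.30 + 0.642×3.27)/(7.17+0.642) = 68.78/7.812 = 8.804 mg/L.
Mixed L₀ = (7.17×4.36 + 0.642×187)/(7.812) = 151.3/7.812 = 19.37 mg/L.
Initial deficit D₀ = C_s − DO₀ = 11.2 − 8.804 = 2.396 mg/L.
D(2.99) = [0.239×19.37/(0.757−0.239)](e^(−0.239×2.99) − e^(−0.757×2.99)) + 2.396 e^(−0.757×2.99)
= 8.937 × (0.4894 − 0.1040) + 2.396 × 0.1040 = 3.693 mg/L.
DO = 11.2 − 3.693 = 7.507 mg/L.

DO ≈ 7.51 mg/L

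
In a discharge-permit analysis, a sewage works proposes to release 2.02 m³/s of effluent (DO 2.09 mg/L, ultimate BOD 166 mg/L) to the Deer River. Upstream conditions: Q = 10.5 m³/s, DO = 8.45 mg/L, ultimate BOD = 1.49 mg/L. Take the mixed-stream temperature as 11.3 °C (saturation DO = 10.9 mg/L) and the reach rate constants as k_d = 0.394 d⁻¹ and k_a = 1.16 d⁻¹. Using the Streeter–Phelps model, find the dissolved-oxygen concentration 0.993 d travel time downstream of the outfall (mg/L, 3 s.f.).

Mixed DO = (10.5×8.45 + 2.02×2.09)/(10.5+2.02) = 92.95/12.52 = 7.424 mg/L.
Mixed L₀ = (10.5×1.49 + 2.02×166)/(12.52) = 351.0/12.52 = 28.03 mg/L.
Initial deficit D₀ = C_s − DO₀ = 10.9 − 7.424 = 3.476 mg/L.
D(0.993) = [0.394×28.03/(1.16−0.394)](e^(−0.394×0.993) − e^(−1.16×0.993)) + 3.476 e^(−1.16×0.993)
= 14.42 × (0.6762 − 0.3160) + 3.476 × 0.3160 = 6.292 mg/L.
DO = 10.9 − 6.292 = 4.608 mg/L.

DO ≈ 4.61 mg/L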